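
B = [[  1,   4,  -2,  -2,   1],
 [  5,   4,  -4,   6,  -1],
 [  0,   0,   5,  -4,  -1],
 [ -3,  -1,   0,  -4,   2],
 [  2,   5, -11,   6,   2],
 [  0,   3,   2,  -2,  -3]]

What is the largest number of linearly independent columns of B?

Row reduce to echelon form.
R2 ← R2 − (5)·R1: [0, -16, 6, 16, -6]
R4 ← R4 + (3)·R1: [0, 11, -6, -10, 5]
R5 ← R5 − (2)·R1: [0, -3, -7, 10, 0]
R4 ← R4 + (11/16)·R2: [0, 0, -15/8, 1, 7/8]
R5 ← R5 − (3/16)·R2: [0, 0, -65/8, 7, 9/8]
R6 ← R6 + (3/16)·R2: [0, 0, 25/8, 1, -33/8]
R4 ← R4 + (3/8)·R3: [0, 0, 0, -1/2, 1/2]
R5 ← R5 + (13/8)·R3: [0, 0, 0, 1/2, -1/2]
R6 ← R6 − (5/8)·R3: [0, 0, 0, 7/2, -7/2]
R5 ← R5 + R4: [0, 0, 0, 0, 0]
R6 ← R6 + (7)·R4: [0, 0, 0, 0, 0]
Echelon form has 4 nonzero rows, so rank(B) = 4.
The rank gives the maximum number of linearly independent columns: 4.

4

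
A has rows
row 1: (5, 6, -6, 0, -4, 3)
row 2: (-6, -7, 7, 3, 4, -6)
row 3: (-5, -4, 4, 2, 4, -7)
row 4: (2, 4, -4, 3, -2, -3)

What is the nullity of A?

Row reduce to echelon form.
R2 ← R2 + (6/5)·R1: [0, 1/5, -1/5, 3, -4/5, -12/5]
R3 ← R3 + R1: [0, 2, -2, 2, 0, -4]
R4 ← R4 − (2/5)·R1: [0, 8/5, -8/5, 3, -2/5, -21/5]
R3 ← R3 − (10)·R2: [0, 0, 0, -28, 8, 20]
R4 ← R4 − (8)·R2: [0, 0, 0, -21, 6, 15]
R4 ← R4 − (3/4)·R3: [0, 0, 0, 0, 0, 0]
3 nonzero rows, so rank(A) = 3.
A has 6 columns; by rank–nullity, nullity = 6 − 3 = 3.

3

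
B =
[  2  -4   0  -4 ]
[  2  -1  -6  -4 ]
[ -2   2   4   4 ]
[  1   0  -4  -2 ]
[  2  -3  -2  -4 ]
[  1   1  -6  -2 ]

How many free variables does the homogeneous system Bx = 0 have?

Row reduce to echelon form.
R2 ← R2 − R1: [0, 3, -6, 0]
R3 ← R3 + R1: [0, -2, 4, 0]
R4 ← R4 − (1/2)·R1: [0, 2, -4, 0]
R5 ← R5 − R1: [0, 1, -2, 0]
R6 ← R6 − (1/2)·R1: [0, 3, -6, 0]
R3 ← R3 + (2/3)·R2: [0, 0, 0, 0]
R4 ← R4 − (2/3)·R2: [0, 0, 0, 0]
R5 ← R5 − (1/3)·R2: [0, 0, 0, 0]
R6 ← R6 − R2: [0, 0, 0, 0]
2 nonzero rows, so rank(B) = 2.
B has 4 columns; by rank–nullity, nullity = 4 − 2 = 2.

2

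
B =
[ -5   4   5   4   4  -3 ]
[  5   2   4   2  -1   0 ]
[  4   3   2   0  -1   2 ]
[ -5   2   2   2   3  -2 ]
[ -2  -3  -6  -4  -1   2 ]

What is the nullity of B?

Row reduce to echelon form.
R2 ← R2 + R1: [0, 6, 9, 6, 3, -3]
R3 ← R3 + (4/5)·R1: [0, 31/5, 6, 16/5, 11/5, -2/5]
R4 ← R4 − R1: [0, -2, -3, -2, -1, 1]
R5 ← R5 − (2/5)·R1: [0, -23/5, -8, -28/5, -13/5, 16/5]
R3 ← R3 − (31/30)·R2: [0, 0, -33/10, -3, -9/10, 27/10]
R4 ← R4 + (1/3)·R2: [0, 0, 0, 0, 0, 0]
R5 ← R5 + (23/30)·R2: [0, 0, -11/10, -1, -3/10, 9/10]
R5 ← R5 − (1/3)·R3: [0, 0, 0, 0, 0, 0]
3 nonzero rows, so rank(B) = 3.
B has 6 columns; by rank–nullity, nullity = 6 − 3 = 3.

3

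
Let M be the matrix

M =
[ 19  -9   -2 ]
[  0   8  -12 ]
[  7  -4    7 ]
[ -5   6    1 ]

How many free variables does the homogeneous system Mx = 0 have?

0

Row reduce to echelon form.
R3 ← R3 − (7/19)·R1: [0, -13/19, 147/19]
R4 ← R4 + (5/19)·R1: [0, 69/19, 9/19]
R3 ← R3 + (13/152)·R2: [0, 0, 255/38]
R4 ← R4 − (69/152)·R2: [0, 0, 225/38]
R4 ← R4 − (15/17)·R3: [0, 0, 0]
3 nonzero rows, so rank(M) = 3.
M has 3 columns; by rank–nullity, nullity = 3 − 3 = 0.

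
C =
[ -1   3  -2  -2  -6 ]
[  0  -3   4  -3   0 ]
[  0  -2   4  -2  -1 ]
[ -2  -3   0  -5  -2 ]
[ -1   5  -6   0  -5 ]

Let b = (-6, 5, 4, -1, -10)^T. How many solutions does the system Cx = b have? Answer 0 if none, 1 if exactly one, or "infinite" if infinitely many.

infinite

Row reduce the augmented matrix [C | b].
R4 ← R4 − (2)·R1: [0, -9, 4, -1, 10, 11]
R5 ← R5 − R1: [0, 2, -4, 2, 1, -4]
R3 ← R3 − (2/3)·R2: [0, 0, 4/3, 0, -1, 2/3]
R4 ← R4 − (3)·R2: [0, 0, -8, 8, 10, -4]
R5 ← R5 + (2/3)·R2: [0, 0, -4/3, 0, 1, -2/3]
R4 ← R4 + (6)·R3: [0, 0, 0, 8, 4, 0]
R5 ← R5 + R3: [0, 0, 0, 0, 0, 0]
The echelon form has 4 nonzero rows, and every pivot lies in the first 5 columns, so rank(C) = rank([C|b]) = 4.
The system is consistent.
rank = 4 < 5 unknowns, so there are infinitely many solutions.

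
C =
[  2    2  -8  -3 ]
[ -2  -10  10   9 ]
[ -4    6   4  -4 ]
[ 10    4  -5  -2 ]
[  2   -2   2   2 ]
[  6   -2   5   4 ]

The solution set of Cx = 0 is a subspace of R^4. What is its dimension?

Row reduce to echelon form.
R2 ← R2 + R1: [0, -8, 2, 6]
R3 ← R3 + (2)·R1: [0, 10, -12, -10]
R4 ← R4 − (5)·R1: [0, -6, 35, 13]
R5 ← R5 − R1: [0, -4, 10, 5]
R6 ← R6 − (3)·R1: [0, -8, 29, 13]
R3 ← R3 + (5/4)·R2: [0, 0, -19/2, -5/2]
R4 ← R4 − (3/4)·R2: [0, 0, 67/2, 17/2]
R5 ← R5 − (1/2)·R2: [0, 0, 9, 2]
R6 ← R6 − R2: [0, 0, 27, 7]
R4 ← R4 + (67/19)·R3: [0, 0, 0, -6/19]
R5 ← R5 + (18/19)·R3: [0, 0, 0, -7/19]
R6 ← R6 + (54/19)·R3: [0, 0, 0, -2/19]
R5 ← R5 − (7/6)·R4: [0, 0, 0, 0]
R6 ← R6 − (1/3)·R4: [0, 0, 0, 0]
4 nonzero rows, so rank(C) = 4.
C has 4 columns; by rank–nullity, nullity = 4 − 4 = 0.

0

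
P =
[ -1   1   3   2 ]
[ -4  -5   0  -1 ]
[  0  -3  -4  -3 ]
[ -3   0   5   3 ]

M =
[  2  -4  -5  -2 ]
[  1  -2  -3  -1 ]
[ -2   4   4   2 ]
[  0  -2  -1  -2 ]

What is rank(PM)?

First compute PM:
[[ -7,  10,  12,   3],
 [-13,  28,  36,  15],
 [  5,  -4,  -4,   1],
 [-16,  26,  32,  10]]
Now row reduce the product.
R2 ← R2 − (13/7)·R1: [0, 66/7, 96/7, 66/7]
R3 ← R3 + (5/7)·R1: [0, 22/7, 32/7, 22/7]
R4 ← R4 − (16/7)·R1: [0, 22/7, 32/7, 22/7]
R3 ← R3 − (1/3)·R2: [0, 0, 0, 0]
R4 ← R4 − (1/3)·R2: [0, 0, 0, 0]
2 nonzero rows, so rank(PM) = 2.

2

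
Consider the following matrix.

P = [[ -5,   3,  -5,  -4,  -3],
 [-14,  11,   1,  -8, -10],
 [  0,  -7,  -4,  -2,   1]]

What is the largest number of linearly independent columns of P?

Row reduce to echelon form.
R2 ← R2 − (14/5)·R1: [0, 13/5, 15, 16/5, -8/5]
R3 ← R3 + (35/13)·R2: [0, 0, 473/13, 86/13, -43/13]
Echelon form has 3 nonzero rows, so rank(P) = 3.
The rank gives the maximum number of linearly independent columns: 3.

3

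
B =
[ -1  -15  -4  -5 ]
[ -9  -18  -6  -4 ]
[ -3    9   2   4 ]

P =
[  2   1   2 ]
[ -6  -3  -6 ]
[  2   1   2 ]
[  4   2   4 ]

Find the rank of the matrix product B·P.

1

First compute BP:
[[ 60,  30,  60],
 [ 62,  31,  62],
 [-40, -20, -40]]
Now row reduce the product.
R2 ← R2 − (31/30)·R1: [0, 0, 0]
R3 ← R3 + (2/3)·R1: [0, 0, 0]
1 nonzero row, so rank(BP) = 1.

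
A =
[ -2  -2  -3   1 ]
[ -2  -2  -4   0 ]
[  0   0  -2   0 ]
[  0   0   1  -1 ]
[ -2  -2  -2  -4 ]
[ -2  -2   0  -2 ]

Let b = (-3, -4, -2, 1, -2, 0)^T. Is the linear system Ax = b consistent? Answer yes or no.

yes

Row reduce the augmented matrix [A | b].
R2 ← R2 − R1: [0, 0, -1, -1, -1]
R5 ← R5 − R1: [0, 0, 1, -5, 1]
R6 ← R6 − R1: [0, 0, 3, -3, 3]
R3 ← R3 − (2)·R2: [0, 0, 0, 2, 0]
R4 ← R4 + R2: [0, 0, 0, -2, 0]
R5 ← R5 + R2: [0, 0, 0, -6, 0]
R6 ← R6 + (3)·R2: [0, 0, 0, -6, 0]
R4 ← R4 + R3: [0, 0, 0, 0, 0]
R5 ← R5 + (3)·R3: [0, 0, 0, 0, 0]
R6 ← R6 + (3)·R3: [0, 0, 0, 0, 0]
The echelon form has 3 nonzero rows, and every pivot lies in the first 4 columns, so rank(A) = rank([A|b]) = 3.
The system is consistent.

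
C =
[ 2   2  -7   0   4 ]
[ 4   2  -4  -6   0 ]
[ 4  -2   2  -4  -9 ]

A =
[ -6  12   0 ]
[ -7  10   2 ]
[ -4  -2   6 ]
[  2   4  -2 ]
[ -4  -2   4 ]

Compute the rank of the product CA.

First compute CA:
[[-14,  50, -22],
 [-34,  52,  -8],
 [ 10,  26, -20]]
Now row reduce the product.
R2 ← R2 − (17/7)·R1: [0, -486/7, 318/7]
R3 ← R3 + (5/7)·R1: [0, 432/7, -250/7]
R3 ← R3 + (8/9)·R2: [0, 0, 14/3]
3 nonzero rows, so rank(CA) = 3.

3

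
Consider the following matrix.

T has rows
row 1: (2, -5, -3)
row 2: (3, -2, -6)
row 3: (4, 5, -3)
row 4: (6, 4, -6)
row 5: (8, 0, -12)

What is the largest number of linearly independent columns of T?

Row reduce to echelon form.
R2 ← R2 − (3/2)·R1: [0, 11/2, -3/2]
R3 ← R3 − (2)·R1: [0, 15, 3]
R4 ← R4 − (3)·R1: [0, 19, 3]
R5 ← R5 − (4)·R1: [0, 20, 0]
R3 ← R3 − (30/11)·R2: [0, 0, 78/11]
R4 ← R4 − (38/11)·R2: [0, 0, 90/11]
R5 ← R5 − (40/11)·R2: [0, 0, 60/11]
R4 ← R4 − (15/13)·R3: [0, 0, 0]
R5 ← R5 − (10/13)·R3: [0, 0, 0]
Echelon form has 3 nonzero rows, so rank(T) = 3.
The rank gives the maximum number of linearly independent columns: 3.

3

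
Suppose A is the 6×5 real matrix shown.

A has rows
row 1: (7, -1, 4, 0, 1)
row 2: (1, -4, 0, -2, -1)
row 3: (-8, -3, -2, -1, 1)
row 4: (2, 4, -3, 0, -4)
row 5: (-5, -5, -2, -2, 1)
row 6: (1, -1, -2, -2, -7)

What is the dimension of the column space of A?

Row reduce to echelon form.
R2 ← R2 − (1/7)·R1: [0, -27/7, -4/7, -2, -8/7]
R3 ← R3 + (8/7)·R1: [0, -29/7, 18/7, -1, 15/7]
R4 ← R4 − (2/7)·R1: [0, 30/7, -29/7, 0, -30/7]
R5 ← R5 + (5/7)·R1: [0, -40/7, 6/7, -2, 12/7]
R6 ← R6 − (1/7)·R1: [0, -6/7, -18/7, -2, -50/7]
R3 ← R3 − (29/27)·R2: [0, 0, 86/27, 31/27, 91/27]
R4 ← R4 + (10/9)·R2: [0, 0, -43/9, -20/9, -50/9]
R5 ← R5 − (40/27)·R2: [0, 0, 46/27, 26/27, 92/27]
R6 ← R6 − (2/9)·R2: [0, 0, -22/9, -14/9, -62/9]
R4 ← R4 + (3/2)·R3: [0, 0, 0, -1/2, -1/2]
R5 ← R5 − (23/43)·R3: [0, 0, 0, 15/43, 69/43]
R6 ← R6 + (33/43)·R3: [0, 0, 0, -29/43, -185/43]
R5 ← R5 + (30/43)·R4: [0, 0, 0, 0, 54/43]
R6 ← R6 − (58/43)·R4: [0, 0, 0, 0, -156/43]
R6 ← R6 + (26/9)·R5: [0, 0, 0, 0, 0]
Echelon form has 5 nonzero rows, so rank(A) = 5.
The column space has dimension equal to the rank: 5.

5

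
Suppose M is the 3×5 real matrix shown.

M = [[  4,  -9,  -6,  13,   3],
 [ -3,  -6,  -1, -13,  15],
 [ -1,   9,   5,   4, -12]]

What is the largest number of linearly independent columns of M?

3

Row reduce to echelon form.
R2 ← R2 + (3/4)·R1: [0, -51/4, -11/2, -13/4, 69/4]
R3 ← R3 + (1/4)·R1: [0, 27/4, 7/2, 29/4, -45/4]
R3 ← R3 + (9/17)·R2: [0, 0, 10/17, 94/17, -36/17]
Echelon form has 3 nonzero rows, so rank(M) = 3.
The rank gives the maximum number of linearly independent columns: 3.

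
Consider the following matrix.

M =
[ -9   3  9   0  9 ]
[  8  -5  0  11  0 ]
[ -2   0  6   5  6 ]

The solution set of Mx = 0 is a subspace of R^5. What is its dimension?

Row reduce to echelon form.
R2 ← R2 + (8/9)·R1: [0, -7/3, 8, 11, 8]
R3 ← R3 − (2/9)·R1: [0, -2/3, 4, 5, 4]
R3 ← R3 − (2/7)·R2: [0, 0, 12/7, 13/7, 12/7]
3 nonzero rows, so rank(M) = 3.
M has 5 columns; by rank–nullity, nullity = 5 − 3 = 2.

2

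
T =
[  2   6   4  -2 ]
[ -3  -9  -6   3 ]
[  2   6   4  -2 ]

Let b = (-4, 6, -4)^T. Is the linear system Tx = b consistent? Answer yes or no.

yes

Row reduce the augmented matrix [T | b].
R2 ← R2 + (3/2)·R1: [0, 0, 0, 0, 0]
R3 ← R3 − R1: [0, 0, 0, 0, 0]
The echelon form has 1 nonzero rows, and every pivot lies in the first 4 columns, so rank(T) = rank([T|b]) = 1.
The system is consistent.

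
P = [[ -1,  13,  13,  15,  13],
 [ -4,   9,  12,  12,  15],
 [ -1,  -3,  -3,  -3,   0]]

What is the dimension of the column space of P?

Row reduce to echelon form.
R2 ← R2 − (4)·R1: [0, -43, -40, -48, -37]
R3 ← R3 − R1: [0, -16, -16, -18, -13]
R3 ← R3 − (16/43)·R2: [0, 0, -48/43, -6/43, 33/43]
Echelon form has 3 nonzero rows, so rank(P) = 3.
The column space has dimension equal to the rank: 3.

3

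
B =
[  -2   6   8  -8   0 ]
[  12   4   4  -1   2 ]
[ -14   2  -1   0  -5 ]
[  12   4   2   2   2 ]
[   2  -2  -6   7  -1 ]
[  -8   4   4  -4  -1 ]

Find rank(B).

Row reduce to echelon form.
R2 ← R2 + (6)·R1: [0, 40, 52, -49, 2]
R3 ← R3 − (7)·R1: [0, -40, -57, 56, -5]
R4 ← R4 + (6)·R1: [0, 40, 50, -46, 2]
R5 ← R5 + R1: [0, 4, 2, -1, -1]
R6 ← R6 − (4)·R1: [0, -20, -28, 28, -1]
R3 ← R3 + R2: [0, 0, -5, 7, -3]
R4 ← R4 − R2: [0, 0, -2, 3, 0]
R5 ← R5 − (1/10)·R2: [0, 0, -16/5, 39/10, -6/5]
R6 ← R6 + (1/2)·R2: [0, 0, -2, 7/2, 0]
R4 ← R4 − (2/5)·R3: [0, 0, 0, 1/5, 6/5]
R5 ← R5 − (16/25)·R3: [0, 0, 0, -29/50, 18/25]
R6 ← R6 − (2/5)·R3: [0, 0, 0, 7/10, 6/5]
R5 ← R5 + (29/10)·R4: [0, 0, 0, 0, 21/5]
R6 ← R6 − (7/2)·R4: [0, 0, 0, 0, -3]
R6 ← R6 + (5/7)·R5: [0, 0, 0, 0, 0]
Echelon form has 5 nonzero rows, so rank(B) = 5.

5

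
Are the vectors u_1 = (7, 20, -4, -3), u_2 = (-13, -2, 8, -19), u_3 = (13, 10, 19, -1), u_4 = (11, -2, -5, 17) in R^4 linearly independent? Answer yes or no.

Form the matrix with these vectors as rows and row reduce.
R2 ← R2 + (13/7)·R1: [0, 246/7, 4/7, -172/7]
R3 ← R3 − (13/7)·R1: [0, -190/7, 185/7, 32/7]
R4 ← R4 − (11/7)·R1: [0, -234/7, 9/7, 152/7]
R3 ← R3 + (95/123)·R2: [0, 0, 3305/123, -1772/123]
R4 ← R4 + (39/41)·R2: [0, 0, 75/41, -68/41]
R4 ← R4 − (45/661)·R3: [0, 0, 0, -448/661]
4 nonzero rows, so the 4 vectors span a space of dimension 4.
Since 4 = 4, the vectors are linearly independent.

yes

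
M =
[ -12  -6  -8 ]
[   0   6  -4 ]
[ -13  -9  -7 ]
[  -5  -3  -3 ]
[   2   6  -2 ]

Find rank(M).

2

Row reduce to echelon form.
R3 ← R3 − (13/12)·R1: [0, -5/2, 5/3]
R4 ← R4 − (5/12)·R1: [0, -1/2, 1/3]
R5 ← R5 + (1/6)·R1: [0, 5, -10/3]
R3 ← R3 + (5/12)·R2: [0, 0, 0]
R4 ← R4 + (1/12)·R2: [0, 0, 0]
R5 ← R5 − (5/6)·R2: [0, 0, 0]
Echelon form has 2 nonzero rows, so rank(M) = 2.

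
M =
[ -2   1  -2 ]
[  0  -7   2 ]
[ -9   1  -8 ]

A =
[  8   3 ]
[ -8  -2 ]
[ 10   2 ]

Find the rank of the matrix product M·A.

2

First compute MA:
[[-44, -12],
 [ 76,  18],
 [-160, -45]]
Now row reduce the product.
R2 ← R2 + (19/11)·R1: [0, -30/11]
R3 ← R3 − (40/11)·R1: [0, -15/11]
R3 ← R3 − (1/2)·R2: [0, 0]
2 nonzero rows, so rank(MA) = 2.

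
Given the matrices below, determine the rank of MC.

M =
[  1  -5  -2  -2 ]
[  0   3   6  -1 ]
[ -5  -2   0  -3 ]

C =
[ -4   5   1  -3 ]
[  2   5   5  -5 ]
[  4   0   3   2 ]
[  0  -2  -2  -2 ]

First compute MC:
[[-22, -16, -26,  22],
 [ 30,  17,  35,  -1],
 [ 16, -29,  -9,  31]]
Now row reduce the product.
R2 ← R2 + (15/11)·R1: [0, -53/11, -5/11, 29]
R3 ← R3 + (8/11)·R1: [0, -447/11, -307/11, 47]
R3 ← R3 − (447/53)·R2: [0, 0, -1276/53, -10472/53]
3 nonzero rows, so rank(MC) = 3.

3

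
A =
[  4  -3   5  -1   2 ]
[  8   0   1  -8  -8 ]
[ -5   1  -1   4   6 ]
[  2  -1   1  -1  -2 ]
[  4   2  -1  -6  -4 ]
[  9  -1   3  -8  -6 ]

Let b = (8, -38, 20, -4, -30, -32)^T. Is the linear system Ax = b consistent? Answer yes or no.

yes

Row reduce the augmented matrix [A | b].
R2 ← R2 − (2)·R1: [0, 6, -9, -6, -12, -54]
R3 ← R3 + (5/4)·R1: [0, -11/4, 21/4, 11/4, 17/2, 30]
R4 ← R4 − (1/2)·R1: [0, 1/2, -3/2, -1/2, -3, -8]
R5 ← R5 − R1: [0, 5, -6, -5, -6, -38]
R6 ← R6 − (9/4)·R1: [0, 23/4, -33/4, -23/4, -21/2, -50]
R3 ← R3 + (11/24)·R2: [0, 0, 9/8, 0, 3, 21/4]
R4 ← R4 − (1/12)·R2: [0, 0, -3/4, 0, -2, -7/2]
R5 ← R5 − (5/6)·R2: [0, 0, 3/2, 0, 4, 7]
R6 ← R6 − (23/24)·R2: [0, 0, 3/8, 0, 1, 7/4]
R4 ← R4 + (2/3)·R3: [0, 0, 0, 0, 0, 0]
R5 ← R5 − (4/3)·R3: [0, 0, 0, 0, 0, 0]
R6 ← R6 − (1/3)·R3: [0, 0, 0, 0, 0, 0]
The echelon form has 3 nonzero rows, and every pivot lies in the first 5 columns, so rank(A) = rank([A|b]) = 3.
The system is consistent.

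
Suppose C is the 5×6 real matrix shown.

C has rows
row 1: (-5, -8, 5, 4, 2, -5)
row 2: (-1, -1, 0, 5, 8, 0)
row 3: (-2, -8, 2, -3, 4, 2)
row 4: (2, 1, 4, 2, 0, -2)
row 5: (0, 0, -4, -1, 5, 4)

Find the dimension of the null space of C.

Row reduce to echelon form.
R2 ← R2 − (1/5)·R1: [0, 3/5, -1, 21/5, 38/5, 1]
R3 ← R3 − (2/5)·R1: [0, -24/5, 0, -23/5, 16/5, 4]
R4 ← R4 + (2/5)·R1: [0, -11/5, 6, 18/5, 4/5, -4]
R3 ← R3 + (8)·R2: [0, 0, -8, 29, 64, 12]
R4 ← R4 + (11/3)·R2: [0, 0, 7/3, 19, 86/3, -1/3]
R4 ← R4 + (7/24)·R3: [0, 0, 0, 659/24, 142/3, 19/6]
R5 ← R5 − (1/2)·R3: [0, 0, 0, -31/2, -27, -2]
R5 ← R5 + (372/659)·R4: [0, 0, 0, 0, -185/659, -140/659]
5 nonzero rows, so rank(C) = 5.
C has 6 columns; by rank–nullity, nullity = 6 − 5 = 1.

1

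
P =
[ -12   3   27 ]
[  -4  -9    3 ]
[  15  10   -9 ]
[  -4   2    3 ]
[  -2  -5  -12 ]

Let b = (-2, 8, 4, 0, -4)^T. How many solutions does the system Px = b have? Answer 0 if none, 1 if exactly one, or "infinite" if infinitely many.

0

Row reduce the augmented matrix [P | b].
R2 ← R2 − (1/3)·R1: [0, -10, -6, 26/3]
R3 ← R3 + (5/4)·R1: [0, 55/4, 99/4, 3/2]
R4 ← R4 − (1/3)·R1: [0, 1, -6, 2/3]
R5 ← R5 − (1/6)·R1: [0, -11/2, -33/2, -11/3]
R3 ← R3 + (11/8)·R2: [0, 0, 33/2, 161/12]
R4 ← R4 + (1/10)·R2: [0, 0, -33/5, 23/15]
R5 ← R5 − (11/20)·R2: [0, 0, -66/5, -253/30]
R4 ← R4 + (2/5)·R3: [0, 0, 0, 69/10]
R5 ← R5 + (4/5)·R3: [0, 0, 0, 23/10]
R5 ← R5 − (1/3)·R4: [0, 0, 0, 0]
The echelon form has 4 nonzero rows; the last pivot sits in the augmented column, so rank(P) = 3 but rank([P|b]) = 4.
Since the ranks differ, the system is inconsistent.
It has no solutions.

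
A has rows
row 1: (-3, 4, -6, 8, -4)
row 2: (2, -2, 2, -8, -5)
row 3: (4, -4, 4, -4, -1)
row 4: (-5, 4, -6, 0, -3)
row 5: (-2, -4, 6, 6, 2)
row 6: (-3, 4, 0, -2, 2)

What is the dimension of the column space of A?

5

Row reduce to echelon form.
R2 ← R2 + (2/3)·R1: [0, 2/3, -2, -8/3, -23/3]
R3 ← R3 + (4/3)·R1: [0, 4/3, -4, 20/3, -19/3]
R4 ← R4 − (5/3)·R1: [0, -8/3, 4, -40/3, 11/3]
R5 ← R5 − (2/3)·R1: [0, -20/3, 10, 2/3, 14/3]
R6 ← R6 − R1: [0, 0, 6, -10, 6]
R3 ← R3 − (2)·R2: [0, 0, 0, 12, 9]
R4 ← R4 + (4)·R2: [0, 0, -4, -24, -27]
R5 ← R5 + (10)·R2: [0, 0, -10, -26, -72]
Swap R3 ↔ R4
R5 ← R5 − (5/2)·R3: [0, 0, 0, 34, -9/2]
R6 ← R6 + (3/2)·R3: [0, 0, 0, -46, -69/2]
R5 ← R5 − (17/6)·R4: [0, 0, 0, 0, -30]
R6 ← R6 + (23/6)·R4: [0, 0, 0, 0, 0]
Echelon form has 5 nonzero rows, so rank(A) = 5.
The column space has dimension equal to the rank: 5.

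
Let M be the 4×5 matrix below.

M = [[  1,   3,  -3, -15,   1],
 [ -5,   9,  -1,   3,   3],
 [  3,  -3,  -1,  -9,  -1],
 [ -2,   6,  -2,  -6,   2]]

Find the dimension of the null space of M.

Row reduce to echelon form.
R2 ← R2 + (5)·R1: [0, 24, -16, -72, 8]
R3 ← R3 − (3)·R1: [0, -12, 8, 36, -4]
R4 ← R4 + (2)·R1: [0, 12, -8, -36, 4]
R3 ← R3 + (1/2)·R2: [0, 0, 0, 0, 0]
R4 ← R4 − (1/2)·R2: [0, 0, 0, 0, 0]
2 nonzero rows, so rank(M) = 2.
M has 5 columns; by rank–nullity, nullity = 5 − 2 = 3.

3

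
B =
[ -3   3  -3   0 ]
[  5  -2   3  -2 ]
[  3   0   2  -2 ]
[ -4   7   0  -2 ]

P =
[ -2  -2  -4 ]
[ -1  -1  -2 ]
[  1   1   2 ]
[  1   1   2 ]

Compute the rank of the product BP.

1

First compute BP:
[[  0,   0,   0],
 [ -7,  -7, -14],
 [ -6,  -6, -12],
 [ -1,  -1,  -2]]
Now row reduce the product.
Swap R1 ↔ R2
R3 ← R3 − (6/7)·R1: [0, 0, 0]
R4 ← R4 − (1/7)·R1: [0, 0, 0]
1 nonzero row, so rank(BP) = 1.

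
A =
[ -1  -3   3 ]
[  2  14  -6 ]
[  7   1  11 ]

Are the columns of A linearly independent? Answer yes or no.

Row reduce A to echelon form.
R2 ← R2 + (2)·R1: [0, 8, 0]
R3 ← R3 + (7)·R1: [0, -20, 32]
R3 ← R3 + (5/2)·R2: [0, 0, 32]
3 pivots among 3 columns.
Every column is a pivot column, so the columns are linearly independent.

yes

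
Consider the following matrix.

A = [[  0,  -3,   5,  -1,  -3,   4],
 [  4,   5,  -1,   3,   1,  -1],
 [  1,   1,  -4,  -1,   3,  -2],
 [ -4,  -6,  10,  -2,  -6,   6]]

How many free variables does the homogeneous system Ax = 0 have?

Row reduce to echelon form.
Swap R1 ↔ R2
R3 ← R3 − (1/4)·R1: [0, -1/4, -15/4, -7/4, 11/4, -7/4]
R4 ← R4 + R1: [0, -1, 9, 1, -5, 5]
R3 ← R3 − (1/12)·R2: [0, 0, -25/6, -5/3, 3, -25/12]
R4 ← R4 − (1/3)·R2: [0, 0, 22/3, 4/3, -4, 11/3]
R4 ← R4 + (44/25)·R3: [0, 0, 0, -8/5, 32/25, 0]
4 nonzero rows, so rank(A) = 4.
A has 6 columns; by rank–nullity, nullity = 6 − 4 = 2.

2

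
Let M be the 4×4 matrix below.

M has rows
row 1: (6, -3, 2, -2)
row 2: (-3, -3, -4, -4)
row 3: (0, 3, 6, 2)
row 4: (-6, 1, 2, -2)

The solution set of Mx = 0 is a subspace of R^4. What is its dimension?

1

Row reduce to echelon form.
R2 ← R2 + (1/2)·R1: [0, -9/2, -3, -5]
R4 ← R4 + R1: [0, -2, 4, -4]
R3 ← R3 + (2/3)·R2: [0, 0, 4, -4/3]
R4 ← R4 − (4/9)·R2: [0, 0, 16/3, -16/9]
R4 ← R4 − (4/3)·R3: [0, 0, 0, 0]
3 nonzero rows, so rank(M) = 3.
M has 4 columns; by rank–nullity, nullity = 4 − 3 = 1.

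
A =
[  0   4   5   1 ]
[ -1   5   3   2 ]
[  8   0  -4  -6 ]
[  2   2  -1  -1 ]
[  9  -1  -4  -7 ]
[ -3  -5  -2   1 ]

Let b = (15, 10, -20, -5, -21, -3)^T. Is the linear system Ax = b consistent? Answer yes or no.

yes

Row reduce the augmented matrix [A | b].
Swap R1 ↔ R2
R3 ← R3 + (8)·R1: [0, 40, 20, 10, 60]
R4 ← R4 + (2)·R1: [0, 12, 5, 3, 15]
R5 ← R5 + (9)·R1: [0, 44, 23, 11, 69]
R6 ← R6 − (3)·R1: [0, -20, -11, -5, -33]
R3 ← R3 − (10)·R2: [0, 0, -30, 0, -90]
R4 ← R4 − (3)·R2: [0, 0, -10, 0, -30]
R5 ← R5 − (11)·R2: [0, 0, -32, 0, -96]
R6 ← R6 + (5)·R2: [0, 0, 14, 0, 42]
R4 ← R4 − (1/3)·R3: [0, 0, 0, 0, 0]
R5 ← R5 − (16/15)·R3: [0, 0, 0, 0, 0]
R6 ← R6 + (7/15)·R3: [0, 0, 0, 0, 0]
The echelon form has 3 nonzero rows, and every pivot lies in the first 4 columns, so rank(A) = rank([A|b]) = 3.
The system is consistent.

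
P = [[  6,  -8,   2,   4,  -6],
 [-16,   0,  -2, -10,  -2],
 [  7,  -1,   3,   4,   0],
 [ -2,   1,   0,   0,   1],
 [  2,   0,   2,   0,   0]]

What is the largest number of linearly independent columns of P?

Row reduce to echelon form.
R2 ← R2 + (8/3)·R1: [0, -64/3, 10/3, 2/3, -18]
R3 ← R3 − (7/6)·R1: [0, 25/3, 2/3, -2/3, 7]
R4 ← R4 + (1/3)·R1: [0, -5/3, 2/3, 4/3, -1]
R5 ← R5 − (1/3)·R1: [0, 8/3, 4/3, -4/3, 2]
R3 ← R3 + (25/64)·R2: [0, 0, 63/32, -13/32, -1/32]
R4 ← R4 − (5/64)·R2: [0, 0, 13/32, 41/32, 13/32]
R5 ← R5 + (1/8)·R2: [0, 0, 7/4, -5/4, -1/4]
R4 ← R4 − (13/63)·R3: [0, 0, 0, 86/63, 26/63]
R5 ← R5 − (8/9)·R3: [0, 0, 0, -8/9, -2/9]
R5 ← R5 + (28/43)·R4: [0, 0, 0, 0, 2/43]
Echelon form has 5 nonzero rows, so rank(P) = 5.
The rank gives the maximum number of linearly independent columns: 5.

5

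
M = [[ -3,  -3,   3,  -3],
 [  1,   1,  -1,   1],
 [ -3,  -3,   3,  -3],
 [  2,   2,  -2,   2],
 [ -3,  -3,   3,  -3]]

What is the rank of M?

1

Row reduce to echelon form.
R2 ← R2 + (1/3)·R1: [0, 0, 0, 0]
R3 ← R3 − R1: [0, 0, 0, 0]
R4 ← R4 + (2/3)·R1: [0, 0, 0, 0]
R5 ← R5 − R1: [0, 0, 0, 0]
Echelon form has 1 nonzero row, so rank(M) = 1.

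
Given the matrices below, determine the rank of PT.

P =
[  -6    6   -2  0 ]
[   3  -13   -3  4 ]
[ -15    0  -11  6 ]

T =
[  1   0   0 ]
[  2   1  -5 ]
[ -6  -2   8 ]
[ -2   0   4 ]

2

First compute PT:
[[ 18,  10, -46],
 [-13,  -7,  57],
 [ 39,  22, -64]]
Now row reduce the product.
R2 ← R2 + (13/18)·R1: [0, 2/9, 214/9]
R3 ← R3 − (13/6)·R1: [0, 1/3, 107/3]
R3 ← R3 − (3/2)·R2: [0, 0, 0]
2 nonzero rows, so rank(PT) = 2.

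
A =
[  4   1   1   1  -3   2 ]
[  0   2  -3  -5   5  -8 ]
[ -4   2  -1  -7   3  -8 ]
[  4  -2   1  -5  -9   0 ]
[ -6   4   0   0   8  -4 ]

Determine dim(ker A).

Row reduce to echelon form.
R3 ← R3 + R1: [0, 3, 0, -6, 0, -6]
R4 ← R4 − R1: [0, -3, 0, -6, -6, -2]
R5 ← R5 + (3/2)·R1: [0, 11/2, 3/2, 3/2, 7/2, -1]
R3 ← R3 − (3/2)·R2: [0, 0, 9/2, 3/2, -15/2, 6]
R4 ← R4 + (3/2)·R2: [0, 0, -9/2, -27/2, 3/2, -14]
R5 ← R5 − (11/4)·R2: [0, 0, 39/4, 61/4, -41/4, 21]
R4 ← R4 + R3: [0, 0, 0, -12, -6, -8]
R5 ← R5 − (13/6)·R3: [0, 0, 0, 12, 6, 8]
R5 ← R5 + R4: [0, 0, 0, 0, 0, 0]
4 nonzero rows, so rank(A) = 4.
A has 6 columns; by rank–nullity, nullity = 6 − 4 = 2.

2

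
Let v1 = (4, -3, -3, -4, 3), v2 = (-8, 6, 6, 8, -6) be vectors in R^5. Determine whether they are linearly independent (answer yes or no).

no

Form the matrix with these vectors as rows and row reduce.
R2 ← R2 + (2)·R1: [0, 0, 0, 0, 0]
1 nonzero row, so the 2 vectors span a space of dimension 1.
Since 1 < 2, the vectors are linearly dependent.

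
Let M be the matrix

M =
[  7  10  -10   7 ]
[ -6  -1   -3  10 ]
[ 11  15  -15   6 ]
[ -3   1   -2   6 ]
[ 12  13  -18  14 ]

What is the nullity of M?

0

Row reduce to echelon form.
R2 ← R2 + (6/7)·R1: [0, 53/7, -81/7, 16]
R3 ← R3 − (11/7)·R1: [0, -5/7, 5/7, -5]
R4 ← R4 + (3/7)·R1: [0, 37/7, -44/7, 9]
R5 ← R5 − (12/7)·R1: [0, -29/7, -6/7, 2]
R3 ← R3 + (5/53)·R2: [0, 0, -20/53, -185/53]
R4 ← R4 − (37/53)·R2: [0, 0, 95/53, -115/53]
R5 ← R5 + (29/53)·R2: [0, 0, -381/53, 570/53]
R4 ← R4 + (19/4)·R3: [0, 0, 0, -75/4]
R5 ← R5 − (381/20)·R3: [0, 0, 0, 309/4]
R5 ← R5 + (103/25)·R4: [0, 0, 0, 0]
4 nonzero rows, so rank(M) = 4.
M has 4 columns; by rank–nullity, nullity = 4 − 4 = 0.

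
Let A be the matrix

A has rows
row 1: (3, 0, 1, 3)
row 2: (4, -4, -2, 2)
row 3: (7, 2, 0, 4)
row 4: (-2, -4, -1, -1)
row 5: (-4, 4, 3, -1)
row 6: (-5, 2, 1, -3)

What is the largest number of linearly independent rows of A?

Row reduce to echelon form.
R2 ← R2 − (4/3)·R1: [0, -4, -10/3, -2]
R3 ← R3 − (7/3)·R1: [0, 2, -7/3, -3]
R4 ← R4 + (2/3)·R1: [0, -4, -1/3, 1]
R5 ← R5 + (4/3)·R1: [0, 4, 13/3, 3]
R6 ← R6 + (5/3)·R1: [0, 2, 8/3, 2]
R3 ← R3 + (1/2)·R2: [0, 0, -4, -4]
R4 ← R4 − R2: [0, 0, 3, 3]
R5 ← R5 + R2: [0, 0, 1, 1]
R6 ← R6 + (1/2)·R2: [0, 0, 1, 1]
R4 ← R4 + (3/4)·R3: [0, 0, 0, 0]
R5 ← R5 + (1/4)·R3: [0, 0, 0, 0]
R6 ← R6 + (1/4)·R3: [0, 0, 0, 0]
Echelon form has 3 nonzero rows, so rank(A) = 3.
The rank gives the maximum number of linearly independent rows: 3.

3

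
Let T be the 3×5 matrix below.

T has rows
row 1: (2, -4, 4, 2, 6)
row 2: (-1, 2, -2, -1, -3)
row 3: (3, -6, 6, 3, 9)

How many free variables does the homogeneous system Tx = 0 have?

Row reduce to echelon form.
R2 ← R2 + (1/2)·R1: [0, 0, 0, 0, 0]
R3 ← R3 − (3/2)·R1: [0, 0, 0, 0, 0]
1 nonzero row, so rank(T) = 1.
T has 5 columns; by rank–nullity, nullity = 5 − 1 = 4.

4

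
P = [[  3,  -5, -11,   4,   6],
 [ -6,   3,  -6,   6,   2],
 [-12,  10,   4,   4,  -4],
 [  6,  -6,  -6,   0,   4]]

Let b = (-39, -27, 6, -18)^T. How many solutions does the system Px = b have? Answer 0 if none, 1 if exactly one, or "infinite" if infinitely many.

Row reduce the augmented matrix [P | b].
R2 ← R2 + (2)·R1: [0, -7, -28, 14, 14, -105]
R3 ← R3 + (4)·R1: [0, -10, -40, 20, 20, -150]
R4 ← R4 − (2)·R1: [0, 4, 16, -8, -8, 60]
R3 ← R3 − (10/7)·R2: [0, 0, 0, 0, 0, 0]
R4 ← R4 + (4/7)·R2: [0, 0, 0, 0, 0, 0]
The echelon form has 2 nonzero rows, and every pivot lies in the first 5 columns, so rank(P) = rank([P|b]) = 2.
The system is consistent.
rank = 2 < 5 unknowns, so there are infinitely many solutions.

infinite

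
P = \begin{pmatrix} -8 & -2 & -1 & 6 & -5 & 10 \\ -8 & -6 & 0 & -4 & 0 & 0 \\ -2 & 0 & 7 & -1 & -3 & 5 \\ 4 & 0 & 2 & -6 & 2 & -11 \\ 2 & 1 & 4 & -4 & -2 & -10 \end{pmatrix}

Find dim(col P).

5

Row reduce to echelon form.
R2 ← R2 − R1: [0, -4, 1, -10, 5, -10]
R3 ← R3 − (1/4)·R1: [0, 1/2, 29/4, -5/2, -7/4, 5/2]
R4 ← R4 + (1/2)·R1: [0, -1, 3/2, -3, -1/2, -6]
R5 ← R5 + (1/4)·R1: [0, 1/2, 15/4, -5/2, -13/4, -15/2]
R3 ← R3 + (1/8)·R2: [0, 0, 59/8, -15/4, -9/8, 5/4]
R4 ← R4 − (1/4)·R2: [0, 0, 5/4, -1/2, -7/4, -7/2]
R5 ← R5 + (1/8)·R2: [0, 0, 31/8, -15/4, -21/8, -35/4]
R4 ← R4 − (10/59)·R3: [0, 0, 0, 8/59, -92/59, -219/59]
R5 ← R5 − (31/59)·R3: [0, 0, 0, -105/59, -120/59, -555/59]
R5 ← R5 + (105/8)·R4: [0, 0, 0, 0, -45/2, -465/8]
Echelon form has 5 nonzero rows, so rank(P) = 5.
The column space has dimension equal to the rank: 5.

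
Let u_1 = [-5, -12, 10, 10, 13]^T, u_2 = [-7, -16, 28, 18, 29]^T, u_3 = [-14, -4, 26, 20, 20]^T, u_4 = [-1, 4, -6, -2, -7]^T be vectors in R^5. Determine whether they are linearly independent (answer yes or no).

Form the matrix with these vectors as rows and row reduce.
R2 ← R2 − (7/5)·R1: [0, 4/5, 14, 4, 54/5]
R3 ← R3 − (14/5)·R1: [0, 148/5, -2, -8, -82/5]
R4 ← R4 − (1/5)·R1: [0, 32/5, -8, -4, -48/5]
R3 ← R3 − (37)·R2: [0, 0, -520, -156, -416]
R4 ← R4 − (8)·R2: [0, 0, -120, -36, -96]
R4 ← R4 − (3/13)·R3: [0, 0, 0, 0, 0]
3 nonzero rows, so the 4 vectors span a space of dimension 3.
Since 3 < 4, the vectors are linearly dependent.

no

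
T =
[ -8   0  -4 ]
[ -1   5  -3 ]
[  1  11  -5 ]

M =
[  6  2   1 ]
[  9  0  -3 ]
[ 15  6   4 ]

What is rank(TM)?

2

First compute TM:
[[-108, -40, -24],
 [ -6, -20, -28],
 [ 30, -28, -52]]
Now row reduce the product.
R2 ← R2 − (1/18)·R1: [0, -160/9, -80/3]
R3 ← R3 + (5/18)·R1: [0, -352/9, -176/3]
R3 ← R3 − (11/5)·R2: [0, 0, 0]
2 nonzero rows, so rank(TM) = 2.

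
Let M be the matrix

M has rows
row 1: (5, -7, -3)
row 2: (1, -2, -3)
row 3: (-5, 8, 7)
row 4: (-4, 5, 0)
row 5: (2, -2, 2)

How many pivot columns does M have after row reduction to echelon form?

Row reduce to echelon form.
R2 ← R2 − (1/5)·R1: [0, -3/5, -12/5]
R3 ← R3 + R1: [0, 1, 4]
R4 ← R4 + (4/5)·R1: [0, -3/5, -12/5]
R5 ← R5 − (2/5)·R1: [0, 4/5, 16/5]
R3 ← R3 + (5/3)·R2: [0, 0, 0]
R4 ← R4 − R2: [0, 0, 0]
R5 ← R5 + (4/3)·R2: [0, 0, 0]
Echelon form has 2 nonzero rows, so rank(M) = 2.
Each nonzero row contributes one pivot column: 2 pivot columns.

2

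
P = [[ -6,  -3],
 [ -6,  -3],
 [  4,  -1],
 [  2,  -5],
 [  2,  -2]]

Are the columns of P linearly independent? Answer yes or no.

Row reduce P to echelon form.
R2 ← R2 − R1: [0, 0]
R3 ← R3 + (2/3)·R1: [0, -3]
R4 ← R4 + (1/3)·R1: [0, -6]
R5 ← R5 + (1/3)·R1: [0, -3]
Swap R2 ↔ R3
R4 ← R4 − (2)·R2: [0, 0]
R5 ← R5 − R2: [0, 0]
2 pivots among 2 columns.
Every column is a pivot column, so the columns are linearly independent.

yes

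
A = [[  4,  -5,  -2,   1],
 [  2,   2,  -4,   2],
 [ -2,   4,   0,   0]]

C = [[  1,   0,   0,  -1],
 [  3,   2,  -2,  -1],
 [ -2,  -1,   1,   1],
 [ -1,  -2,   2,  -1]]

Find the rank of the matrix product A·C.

2

First compute AC:
[[ -8, -10,  10,  -2],
 [ 14,   4,  -4, -10],
 [ 10,   8,  -8,  -2]]
Now row reduce the product.
R2 ← R2 + (7/4)·R1: [0, -27/2, 27/2, -27/2]
R3 ← R3 + (5/4)·R1: [0, -9/2, 9/2, -9/2]
R3 ← R3 − (1/3)·R2: [0, 0, 0, 0]
2 nonzero rows, so rank(AC) = 2.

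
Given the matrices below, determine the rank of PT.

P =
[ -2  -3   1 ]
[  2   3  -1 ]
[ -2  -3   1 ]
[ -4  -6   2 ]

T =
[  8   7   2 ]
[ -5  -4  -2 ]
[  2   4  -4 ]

First compute PT:
[[  1,   2,  -2],
 [ -1,  -2,   2],
 [  1,   2,  -2],
 [  2,   4,  -4]]
Now row reduce the product.
R2 ← R2 + R1: [0, 0, 0]
R3 ← R3 − R1: [0, 0, 0]
R4 ← R4 − (2)·R1: [0, 0, 0]
1 nonzero row, so rank(PT) = 1.

1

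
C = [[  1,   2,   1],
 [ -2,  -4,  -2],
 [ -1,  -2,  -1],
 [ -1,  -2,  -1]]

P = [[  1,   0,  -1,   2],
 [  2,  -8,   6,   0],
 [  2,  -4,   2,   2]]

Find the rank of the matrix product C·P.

1

First compute CP:
[[  7, -20,  13,   4],
 [-14,  40, -26,  -8],
 [ -7,  20, -13,  -4],
 [ -7,  20, -13,  -4]]
Now row reduce the product.
R2 ← R2 + (2)·R1: [0, 0, 0, 0]
R3 ← R3 + R1: [0, 0, 0, 0]
R4 ← R4 + R1: [0, 0, 0, 0]
1 nonzero row, so rank(CP) = 1.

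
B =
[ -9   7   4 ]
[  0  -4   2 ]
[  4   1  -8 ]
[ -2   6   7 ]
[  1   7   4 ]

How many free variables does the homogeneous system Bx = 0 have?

Row reduce to echelon form.
R3 ← R3 + (4/9)·R1: [0, 37/9, -56/9]
R4 ← R4 − (2/9)·R1: [0, 40/9, 55/9]
R5 ← R5 + (1/9)·R1: [0, 70/9, 40/9]
R3 ← R3 + (37/36)·R2: [0, 0, -25/6]
R4 ← R4 + (10/9)·R2: [0, 0, 25/3]
R5 ← R5 + (35/18)·R2: [0, 0, 25/3]
R4 ← R4 + (2)·R3: [0, 0, 0]
R5 ← R5 + (2)·R3: [0, 0, 0]
3 nonzero rows, so rank(B) = 3.
B has 3 columns; by rank–nullity, nullity = 3 − 3 = 0.

0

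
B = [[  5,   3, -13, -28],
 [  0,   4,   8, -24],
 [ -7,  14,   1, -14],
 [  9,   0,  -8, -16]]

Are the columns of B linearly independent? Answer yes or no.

yes

Row reduce B to echelon form.
R3 ← R3 + (7/5)·R1: [0, 91/5, -86/5, -266/5]
R4 ← R4 − (9/5)·R1: [0, -27/5, 77/5, 172/5]
R3 ← R3 − (91/20)·R2: [0, 0, -268/5, 56]
R4 ← R4 + (27/20)·R2: [0, 0, 131/5, 2]
R4 ← R4 + (131/268)·R3: [0, 0, 0, 1968/67]
4 pivots among 4 columns.
Every column is a pivot column, so the columns are linearly independent.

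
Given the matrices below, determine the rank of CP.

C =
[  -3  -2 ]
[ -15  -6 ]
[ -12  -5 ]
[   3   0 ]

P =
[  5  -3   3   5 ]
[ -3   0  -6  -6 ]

First compute CP:
[[ -9,   9,   3,  -3],
 [-57,  45,  -9, -39],
 [-45,  36,  -6, -30],
 [ 15,  -9,   9,  15]]
Now row reduce the product.
R2 ← R2 − (19/3)·R1: [0, -12, -28, -20]
R3 ← R3 − (5)·R1: [0, -9, -21, -15]
R4 ← R4 + (5/3)·R1: [0, 6, 14, 10]
R3 ← R3 − (3/4)·R2: [0, 0, 0, 0]
R4 ← R4 + (1/2)·R2: [0, 0, 0, 0]
2 nonzero rows, so rank(CP) = 2.

2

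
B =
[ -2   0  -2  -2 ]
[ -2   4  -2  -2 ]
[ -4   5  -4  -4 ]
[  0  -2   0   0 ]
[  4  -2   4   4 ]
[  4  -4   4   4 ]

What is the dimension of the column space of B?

Row reduce to echelon form.
R2 ← R2 − R1: [0, 4, 0, 0]
R3 ← R3 − (2)·R1: [0, 5, 0, 0]
R5 ← R5 + (2)·R1: [0, -2, 0, 0]
R6 ← R6 + (2)·R1: [0, -4, 0, 0]
R3 ← R3 − (5/4)·R2: [0, 0, 0, 0]
R4 ← R4 + (1/2)·R2: [0, 0, 0, 0]
R5 ← R5 + (1/2)·R2: [0, 0, 0, 0]
R6 ← R6 + R2: [0, 0, 0, 0]
Echelon form has 2 nonzero rows, so rank(B) = 2.
The column space has dimension equal to the rank: 2.

2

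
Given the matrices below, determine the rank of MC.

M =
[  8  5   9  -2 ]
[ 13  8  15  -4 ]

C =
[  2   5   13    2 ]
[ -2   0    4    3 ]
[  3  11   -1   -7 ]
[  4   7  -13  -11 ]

2

First compute MC:
[[ 25, 125, 141, -10],
 [ 39, 202, 238, -11]]
Now row reduce the product.
R2 ← R2 − (39/25)·R1: [0, 7, 451/25, 23/5]
2 nonzero rows, so rank(MC) = 2.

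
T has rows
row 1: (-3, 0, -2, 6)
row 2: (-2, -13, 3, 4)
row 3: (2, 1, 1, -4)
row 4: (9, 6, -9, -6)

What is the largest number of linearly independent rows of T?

Row reduce to echelon form.
R2 ← R2 − (2/3)·R1: [0, -13, 13/3, 0]
R3 ← R3 + (2/3)·R1: [0, 1, -1/3, 0]
R4 ← R4 + (3)·R1: [0, 6, -15, 12]
R3 ← R3 + (1/13)·R2: [0, 0, 0, 0]
R4 ← R4 + (6/13)·R2: [0, 0, -13, 12]
Swap R3 ↔ R4
Echelon form has 3 nonzero rows, so rank(T) = 3.
The rank gives the maximum number of linearly independent rows: 3.

3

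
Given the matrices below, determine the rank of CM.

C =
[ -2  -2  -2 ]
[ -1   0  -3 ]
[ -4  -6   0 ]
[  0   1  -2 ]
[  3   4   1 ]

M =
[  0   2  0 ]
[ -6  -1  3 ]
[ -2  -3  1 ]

2

First compute CM:
[[ 16,   4,  -8],
 [  6,   7,  -3],
 [ 36,  -2, -18],
 [ -2,   5,   1],
 [-26,  -1,  13]]
Now row reduce the product.
R2 ← R2 − (3/8)·R1: [0, 11/2, 0]
R3 ← R3 − (9/4)·R1: [0, -11, 0]
R4 ← R4 + (1/8)·R1: [0, 11/2, 0]
R5 ← R5 + (13/8)·R1: [0, 11/2, 0]
R3 ← R3 + (2)·R2: [0, 0, 0]
R4 ← R4 − R2: [0, 0, 0]
R5 ← R5 − R2: [0, 0, 0]
2 nonzero rows, so rank(CM) = 2.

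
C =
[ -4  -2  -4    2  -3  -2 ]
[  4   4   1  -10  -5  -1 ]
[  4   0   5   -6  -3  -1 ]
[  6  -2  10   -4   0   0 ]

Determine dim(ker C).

Row reduce to echelon form.
R2 ← R2 + R1: [0, 2, -3, -8, -8, -3]
R3 ← R3 + R1: [0, -2, 1, -4, -6, -3]
R4 ← R4 + (3/2)·R1: [0, -5, 4, -1, -9/2, -3]
R3 ← R3 + R2: [0, 0, -2, -12, -14, -6]
R4 ← R4 + (5/2)·R2: [0, 0, -7/2, -21, -49/2, -21/2]
R4 ← R4 − (7/4)·R3: [0, 0, 0, 0, 0, 0]
3 nonzero rows, so rank(C) = 3.
C has 6 columns; by rank–nullity, nullity = 6 − 3 = 3.

3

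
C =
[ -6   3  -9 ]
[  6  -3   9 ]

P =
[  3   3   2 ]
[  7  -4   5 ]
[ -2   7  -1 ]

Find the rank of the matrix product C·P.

1

First compute CP:
[[ 21, -93,  12],
 [-21,  93, -12]]
Now row reduce the product.
R2 ← R2 + R1: [0, 0, 0]
1 nonzero row, so rank(CP) = 1.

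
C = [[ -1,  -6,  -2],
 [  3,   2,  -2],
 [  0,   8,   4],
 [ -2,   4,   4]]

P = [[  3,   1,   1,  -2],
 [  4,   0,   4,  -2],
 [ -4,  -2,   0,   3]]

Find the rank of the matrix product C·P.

2

First compute CP:
[[-19,   3, -25,   8],
 [ 25,   7,  11, -16],
 [ 16,  -8,  32,  -4],
 [ -6, -10,  14,   8]]
Now row reduce the product.
R2 ← R2 + (25/19)·R1: [0, 208/19, -416/19, -104/19]
R3 ← R3 + (16/19)·R1: [0, -104/19, 208/19, 52/19]
R4 ← R4 − (6/19)·R1: [0, -208/19, 416/19, 104/19]
R3 ← R3 + (1/2)·R2: [0, 0, 0, 0]
R4 ← R4 + R2: [0, 0, 0, 0]
2 nonzero rows, so rank(CP) = 2.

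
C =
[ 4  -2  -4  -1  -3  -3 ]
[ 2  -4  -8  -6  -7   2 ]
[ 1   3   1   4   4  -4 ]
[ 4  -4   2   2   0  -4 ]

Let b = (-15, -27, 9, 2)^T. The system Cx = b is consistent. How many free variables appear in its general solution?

Row reduce the augmented matrix [C | b].
R2 ← R2 − (1/2)·R1: [0, -3, -6, -11/2, -11/2, 7/2, -39/2]
R3 ← R3 − (1/4)·R1: [0, 7/2, 2, 17/4, 19/4, -13/4, 51/4]
R4 ← R4 − R1: [0, -2, 6, 3, 3, -1, 17]
R3 ← R3 + (7/6)·R2: [0, 0, -5, -13/6, -5/3, 5/6, -10]
R4 ← R4 − (2/3)·R2: [0, 0, 10, 20/3, 20/3, -10/3, 30]
R4 ← R4 + (2)·R3: [0, 0, 0, 7/3, 10/3, -5/3, 10]
The echelon form has 4 nonzero rows, and every pivot lies in the first 6 columns, so rank(C) = rank([C|b]) = 4.
The system is consistent.
Free variables = (unknowns) − (rank) = 6 − 4 = 2.

2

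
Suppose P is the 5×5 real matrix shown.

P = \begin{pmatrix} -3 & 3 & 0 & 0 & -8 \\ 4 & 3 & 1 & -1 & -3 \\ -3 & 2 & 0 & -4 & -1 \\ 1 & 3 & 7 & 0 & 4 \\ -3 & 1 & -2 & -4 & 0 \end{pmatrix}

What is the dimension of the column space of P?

Row reduce to echelon form.
R2 ← R2 + (4/3)·R1: [0, 7, 1, -1, -41/3]
R3 ← R3 − R1: [0, -1, 0, -4, 7]
R4 ← R4 + (1/3)·R1: [0, 4, 7, 0, 4/3]
R5 ← R5 − R1: [0, -2, -2, -4, 8]
R3 ← R3 + (1/7)·R2: [0, 0, 1/7, -29/7, 106/21]
R4 ← R4 − (4/7)·R2: [0, 0, 45/7, 4/7, 64/7]
R5 ← R5 + (2/7)·R2: [0, 0, -12/7, -30/7, 86/21]
R4 ← R4 − (45)·R3: [0, 0, 0, 187, -218]
R5 ← R5 + (12)·R3: [0, 0, 0, -54, 194/3]
R5 ← R5 + (54/187)·R4: [0, 0, 0, 0, 962/561]
Echelon form has 5 nonzero rows, so rank(P) = 5.
The column space has dimension equal to the rank: 5.

5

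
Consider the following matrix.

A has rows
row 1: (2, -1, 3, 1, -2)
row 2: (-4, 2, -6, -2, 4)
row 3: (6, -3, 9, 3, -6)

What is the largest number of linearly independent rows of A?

Row reduce to echelon form.
R2 ← R2 + (2)·R1: [0, 0, 0, 0, 0]
R3 ← R3 − (3)·R1: [0, 0, 0, 0, 0]
Echelon form has 1 nonzero row, so rank(A) = 1.
The rank gives the maximum number of linearly independent rows: 1.

1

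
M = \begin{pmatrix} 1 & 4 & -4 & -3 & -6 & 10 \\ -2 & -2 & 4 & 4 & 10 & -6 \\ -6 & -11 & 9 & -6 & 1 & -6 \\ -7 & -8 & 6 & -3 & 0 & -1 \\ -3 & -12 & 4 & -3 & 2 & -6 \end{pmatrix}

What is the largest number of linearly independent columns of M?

Row reduce to echelon form.
R2 ← R2 + (2)·R1: [0, 6, -4, -2, -2, 14]
R3 ← R3 + (6)·R1: [0, 13, -15, -24, -35, 54]
R4 ← R4 + (7)·R1: [0, 20, -22, -24, -42, 69]
R5 ← R5 + (3)·R1: [0, 0, -8, -12, -16, 24]
R3 ← R3 − (13/6)·R2: [0, 0, -19/3, -59/3, -92/3, 71/3]
R4 ← R4 − (10/3)·R2: [0, 0, -26/3, -52/3, -106/3, 67/3]
R4 ← R4 − (26/19)·R3: [0, 0, 0, 182/19, 126/19, -191/19]
R5 ← R5 − (24/19)·R3: [0, 0, 0, 244/19, 432/19, -112/19]
R5 ← R5 − (122/91)·R4: [0, 0, 0, 0, 180/13, 690/91]
Echelon form has 5 nonzero rows, so rank(M) = 5.
The rank gives the maximum number of linearly independent columns: 5.

5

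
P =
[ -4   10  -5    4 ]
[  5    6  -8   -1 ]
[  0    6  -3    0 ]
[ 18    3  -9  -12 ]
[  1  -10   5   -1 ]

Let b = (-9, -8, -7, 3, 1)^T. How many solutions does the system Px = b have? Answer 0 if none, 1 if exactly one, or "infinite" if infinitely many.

Row reduce the augmented matrix [P | b].
R2 ← R2 + (5/4)·R1: [0, 37/2, -57/4, 4, -77/4]
R4 ← R4 + (9/2)·R1: [0, 48, -63/2, 6, -75/2]
R5 ← R5 + (1/4)·R1: [0, -15/2, 15/4, 0, -5/4]
R3 ← R3 − (12/37)·R2: [0, 0, 60/37, -48/37, -28/37]
R4 ← R4 − (96/37)·R2: [0, 0, 405/74, -162/37, 921/74]
R5 ← R5 + (15/37)·R2: [0, 0, -75/37, 60/37, -335/37]
R4 ← R4 − (27/8)·R3: [0, 0, 0, 0, 15]
R5 ← R5 + (5/4)·R3: [0, 0, 0, 0, -10]
R5 ← R5 + (2/3)·R4: [0, 0, 0, 0, 0]
The echelon form has 4 nonzero rows; the last pivot sits in the augmented column, so rank(P) = 3 but rank([P|b]) = 4.
Since the ranks differ, the system is inconsistent.
It has no solutions.

0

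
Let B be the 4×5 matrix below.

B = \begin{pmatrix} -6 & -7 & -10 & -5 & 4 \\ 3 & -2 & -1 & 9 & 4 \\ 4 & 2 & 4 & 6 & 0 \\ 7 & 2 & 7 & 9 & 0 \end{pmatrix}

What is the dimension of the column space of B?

Row reduce to echelon form.
R2 ← R2 + (1/2)·R1: [0, -11/2, -6, 13/2, 6]
R3 ← R3 + (2/3)·R1: [0, -8/3, -8/3, 8/3, 8/3]
R4 ← R4 + (7/6)·R1: [0, -37/6, -14/3, 19/6, 14/3]
R3 ← R3 − (16/33)·R2: [0, 0, 8/33, -16/33, -8/33]
R4 ← R4 − (37/33)·R2: [0, 0, 68/33, -136/33, -68/33]
R4 ← R4 − (17/2)·R3: [0, 0, 0, 0, 0]
Echelon form has 3 nonzero rows, so rank(B) = 3.
The column space has dimension equal to the rank: 3.

3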